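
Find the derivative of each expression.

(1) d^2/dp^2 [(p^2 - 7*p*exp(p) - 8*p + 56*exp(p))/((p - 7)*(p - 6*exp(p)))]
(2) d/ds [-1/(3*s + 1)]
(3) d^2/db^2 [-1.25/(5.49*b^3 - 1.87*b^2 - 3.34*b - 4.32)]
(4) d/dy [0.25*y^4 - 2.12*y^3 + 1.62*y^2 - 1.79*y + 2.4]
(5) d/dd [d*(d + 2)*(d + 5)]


(1) = (-p^5*exp(p) - 6*p^4*exp(2*p) + 24*p^4*exp(p) + 144*p^3*exp(2*p) - 209*p^3*exp(p) - 2*p^3 - 1218*p^2*exp(2*p) + 812*p^2*exp(p) + 3948*p*exp(2*p) - 1120*p*exp(p) + 504*exp(3*p) - 4620*exp(2*p) + 784*exp(p))/(p^6 - 18*p^5*exp(p) - 21*p^5 + 108*p^4*exp(2*p) + 378*p^4*exp(p) + 147*p^4 - 216*p^3*exp(3*p) - 2268*p^3*exp(2*p) - 2646*p^3*exp(p) - 343*p^3 + 4536*p^2*exp(3*p) + 15876*p^2*exp(2*p) + 6174*p^2*exp(p) - 31752*p*exp(3*p) - 37044*p*exp(2*p) + 74088*exp(3*p))
(2) = 3/(3*s + 1)^2
(3) = ((41.175*b - 4.675)*(-5.49*b^3 + 1.87*b^2 + 3.34*b + 4.32) + 1.25*(-32.94*b^2 + 7.48*b + 6.68)*(-16.47*b^2 + 3.74*b + 3.34))/(-5.49*b^3 + 1.87*b^2 + 3.34*b + 4.32)^3
(4) = 1.0*y^3 - 6.36*y^2 + 3.24*y - 1.79
(5) = 3*d^2 + 14*d + 10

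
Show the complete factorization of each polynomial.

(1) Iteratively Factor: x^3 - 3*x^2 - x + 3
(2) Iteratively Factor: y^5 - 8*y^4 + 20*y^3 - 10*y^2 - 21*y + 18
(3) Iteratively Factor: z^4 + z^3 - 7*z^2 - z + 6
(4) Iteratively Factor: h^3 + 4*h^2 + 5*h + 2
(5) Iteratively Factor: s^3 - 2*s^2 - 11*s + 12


(1) = (x - 3)*(x^2 - 1) = (x - 3)*(x + 1)*(x - 1)
(2) = (y - 3)*(y^4 - 5*y^3 + 5*y^2 + 5*y - 6) = (y - 3)^2*(y^3 - 2*y^2 - y + 2) = (y - 3)^2*(y + 1)*(y^2 - 3*y + 2) = (y - 3)^2*(y - 2)*(y + 1)*(y - 1)
(3) = (z + 3)*(z^3 - 2*z^2 - z + 2) = (z - 2)*(z + 3)*(z^2 - 1) = (z - 2)*(z - 1)*(z + 3)*(z + 1)
(4) = (h + 1)*(h^2 + 3*h + 2) = (h + 1)^2*(h + 2)
(5) = (s + 3)*(s^2 - 5*s + 4) = (s - 4)*(s + 3)*(s - 1)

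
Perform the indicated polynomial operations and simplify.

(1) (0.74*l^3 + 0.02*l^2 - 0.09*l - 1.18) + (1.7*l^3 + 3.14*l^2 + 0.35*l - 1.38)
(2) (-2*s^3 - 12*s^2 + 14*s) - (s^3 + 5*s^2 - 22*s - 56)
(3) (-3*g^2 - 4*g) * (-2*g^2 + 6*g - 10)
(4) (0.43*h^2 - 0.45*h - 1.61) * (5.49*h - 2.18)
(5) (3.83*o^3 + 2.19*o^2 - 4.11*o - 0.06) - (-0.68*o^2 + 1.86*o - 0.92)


(1) = 2.44*l^3 + 3.16*l^2 + 0.26*l - 2.56
(2) = -3*s^3 - 17*s^2 + 36*s + 56
(3) = 6*g^4 - 10*g^3 + 6*g^2 + 40*g
(4) = 2.3607*h^3 - 3.4079*h^2 - 7.8579*h + 3.5098
(5) = 3.83*o^3 + 2.87*o^2 - 5.97*o + 0.86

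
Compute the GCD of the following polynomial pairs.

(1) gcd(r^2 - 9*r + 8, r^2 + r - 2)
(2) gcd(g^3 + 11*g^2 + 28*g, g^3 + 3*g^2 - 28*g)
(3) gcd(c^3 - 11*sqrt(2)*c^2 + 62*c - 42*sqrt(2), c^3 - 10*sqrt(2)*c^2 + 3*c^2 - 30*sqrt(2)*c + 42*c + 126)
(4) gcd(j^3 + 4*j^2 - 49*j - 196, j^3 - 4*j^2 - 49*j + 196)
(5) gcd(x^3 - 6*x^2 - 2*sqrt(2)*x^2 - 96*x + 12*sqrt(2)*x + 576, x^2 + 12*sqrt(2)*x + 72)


(1) = gcd((r - 8)*(r - 1), (r - 1)*(r + 2)) = r - 1
(2) = g^2 + 7*g
(3) = gcd((c - 7*sqrt(2))*(c - 3*sqrt(2))*(c - sqrt(2)), (c + 3)*(c - 7*sqrt(2))*(c - 3*sqrt(2))) = c^2 - 10*sqrt(2)*c + 42
(4) = j^2 - 49
(5) = gcd((x - 6)*(x - 8*sqrt(2))*(x + 6*sqrt(2)), (x + 6*sqrt(2))^2) = x + 6*sqrt(2)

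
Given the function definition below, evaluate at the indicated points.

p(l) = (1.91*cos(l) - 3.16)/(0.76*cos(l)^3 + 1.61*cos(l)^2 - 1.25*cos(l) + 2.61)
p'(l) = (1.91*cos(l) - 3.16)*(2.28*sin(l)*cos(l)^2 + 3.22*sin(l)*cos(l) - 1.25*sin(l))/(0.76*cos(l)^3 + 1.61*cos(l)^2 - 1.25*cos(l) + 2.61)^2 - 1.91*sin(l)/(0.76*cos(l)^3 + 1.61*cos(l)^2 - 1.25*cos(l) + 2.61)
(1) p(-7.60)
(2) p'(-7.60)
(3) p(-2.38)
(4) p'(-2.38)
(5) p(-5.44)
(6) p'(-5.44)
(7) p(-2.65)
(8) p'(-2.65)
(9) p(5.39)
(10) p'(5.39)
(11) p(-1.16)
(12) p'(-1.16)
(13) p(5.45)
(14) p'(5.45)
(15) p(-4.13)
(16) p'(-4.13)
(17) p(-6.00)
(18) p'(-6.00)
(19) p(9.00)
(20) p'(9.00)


(1) = -1.11
(2) = 0.63
(3) = -1.12
(4) = -0.13
(5) = -0.70
(6) = -0.89
(7) = -1.09
(8) = -0.07
(9) = -0.74
(10) = 0.93
(11) = -0.99
(12) = 0.88
(13) = -0.69
(14) = 0.88
(15) = -1.15
(16) = 0.18
(17) = -0.37
(18) = -0.26
(19) = -1.09
(20) = 0.05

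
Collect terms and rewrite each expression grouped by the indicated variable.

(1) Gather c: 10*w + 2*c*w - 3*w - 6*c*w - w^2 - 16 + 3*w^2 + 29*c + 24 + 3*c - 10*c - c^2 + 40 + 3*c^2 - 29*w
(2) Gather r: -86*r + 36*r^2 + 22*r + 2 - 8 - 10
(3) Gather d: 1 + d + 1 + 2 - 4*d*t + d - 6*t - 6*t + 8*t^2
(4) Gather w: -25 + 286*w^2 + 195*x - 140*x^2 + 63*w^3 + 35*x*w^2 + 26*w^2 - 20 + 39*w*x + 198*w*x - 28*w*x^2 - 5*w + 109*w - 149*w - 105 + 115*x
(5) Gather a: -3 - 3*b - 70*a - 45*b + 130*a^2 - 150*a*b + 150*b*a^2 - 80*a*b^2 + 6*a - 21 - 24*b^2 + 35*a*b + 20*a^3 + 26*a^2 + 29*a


(1) = 2*c^2 + c*(22 - 4*w) + 2*w^2 - 22*w + 48
(2) = 36*r^2 - 64*r - 16
(3) = d*(2 - 4*t) + 8*t^2 - 12*t + 4
(4) = 63*w^3 + w^2*(35*x + 312) + w*(-28*x^2 + 237*x - 45) - 140*x^2 + 310*x - 150
(5) = 20*a^3 + a^2*(150*b + 156) + a*(-80*b^2 - 115*b - 35) - 24*b^2 - 48*b - 24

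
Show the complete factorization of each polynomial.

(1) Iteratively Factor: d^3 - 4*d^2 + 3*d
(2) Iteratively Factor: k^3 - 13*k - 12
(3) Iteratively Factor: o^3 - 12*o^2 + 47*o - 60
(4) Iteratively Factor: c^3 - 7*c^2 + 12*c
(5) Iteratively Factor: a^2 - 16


(1) = (d - 1)*(d^2 - 3*d) = d*(d - 1)*(d - 3)
(2) = (k - 4)*(k^2 + 4*k + 3) = (k - 4)*(k + 1)*(k + 3)
(3) = (o - 4)*(o^2 - 8*o + 15) = (o - 4)*(o - 3)*(o - 5)
(4) = (c - 3)*(c^2 - 4*c) = c*(c - 3)*(c - 4)
(5) = (a - 4)*(a + 4)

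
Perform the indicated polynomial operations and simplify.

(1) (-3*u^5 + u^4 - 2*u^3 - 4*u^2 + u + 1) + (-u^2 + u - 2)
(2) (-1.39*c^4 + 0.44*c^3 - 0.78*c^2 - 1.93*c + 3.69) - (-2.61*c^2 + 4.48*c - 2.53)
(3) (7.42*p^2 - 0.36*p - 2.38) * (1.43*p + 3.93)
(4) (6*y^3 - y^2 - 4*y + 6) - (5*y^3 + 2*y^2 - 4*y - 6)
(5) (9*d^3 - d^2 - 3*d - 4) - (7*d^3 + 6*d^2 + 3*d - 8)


(1) = -3*u^5 + u^4 - 2*u^3 - 5*u^2 + 2*u - 1
(2) = -1.39*c^4 + 0.44*c^3 + 1.83*c^2 - 6.41*c + 6.22
(3) = 10.6106*p^3 + 28.6458*p^2 - 4.8182*p - 9.3534
(4) = y^3 - 3*y^2 + 12
(5) = 2*d^3 - 7*d^2 - 6*d + 4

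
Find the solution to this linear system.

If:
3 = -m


Then:
m = -3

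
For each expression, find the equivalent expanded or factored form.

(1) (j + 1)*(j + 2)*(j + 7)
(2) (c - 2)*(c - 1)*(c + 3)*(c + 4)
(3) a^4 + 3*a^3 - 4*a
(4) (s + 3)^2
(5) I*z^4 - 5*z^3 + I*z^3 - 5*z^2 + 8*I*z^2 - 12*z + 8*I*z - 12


(1) = j^3 + 10*j^2 + 23*j + 14
(2) = c^4 + 4*c^3 - 7*c^2 - 22*c + 24
(3) = a*(a - 1)*(a + 2)^2
(4) = s^2 + 6*s + 9
(5) = (z - 2*I)*(z + I)*(z + 6*I)*(I*z + I)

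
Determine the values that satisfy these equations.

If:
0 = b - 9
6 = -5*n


Then:
b = 9
n = -6/5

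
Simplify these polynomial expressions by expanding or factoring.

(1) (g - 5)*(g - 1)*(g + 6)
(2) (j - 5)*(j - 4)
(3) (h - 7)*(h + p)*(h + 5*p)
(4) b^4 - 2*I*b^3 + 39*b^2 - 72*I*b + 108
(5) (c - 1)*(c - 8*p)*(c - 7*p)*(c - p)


(1) = g^3 - 31*g + 30
(2) = j^2 - 9*j + 20
(3) = h^3 + 6*h^2*p - 7*h^2 + 5*h*p^2 - 42*h*p - 35*p^2
(4) = (b - 6*I)*(b - 3*I)*(b + I)*(b + 6*I)
(5) = c^4 - 16*c^3*p - c^3 + 71*c^2*p^2 + 16*c^2*p - 56*c*p^3 - 71*c*p^2 + 56*p^3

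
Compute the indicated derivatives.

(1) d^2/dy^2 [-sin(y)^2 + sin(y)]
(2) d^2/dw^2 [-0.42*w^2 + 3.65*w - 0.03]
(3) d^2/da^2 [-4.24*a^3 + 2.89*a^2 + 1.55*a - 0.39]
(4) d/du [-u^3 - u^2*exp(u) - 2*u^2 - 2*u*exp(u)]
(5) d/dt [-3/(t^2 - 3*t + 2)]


(1) = -sin(y) - 2*cos(2*y)
(2) = -0.840000000000000
(3) = 5.78 - 25.44*a
(4) = -u^2*exp(u) - 3*u^2 - 4*u*exp(u) - 4*u - 2*exp(u)
(5) = 3*(2*t - 3)/(t^2 - 3*t + 2)^2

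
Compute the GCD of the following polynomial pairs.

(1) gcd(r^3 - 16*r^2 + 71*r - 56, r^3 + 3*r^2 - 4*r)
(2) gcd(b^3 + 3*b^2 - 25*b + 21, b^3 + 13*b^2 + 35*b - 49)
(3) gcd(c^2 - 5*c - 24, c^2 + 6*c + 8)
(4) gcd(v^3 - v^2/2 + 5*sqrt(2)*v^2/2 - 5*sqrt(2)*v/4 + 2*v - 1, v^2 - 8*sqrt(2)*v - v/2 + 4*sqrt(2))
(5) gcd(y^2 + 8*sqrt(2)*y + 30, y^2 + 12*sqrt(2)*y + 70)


(1) = gcd((r - 8)*(r - 7)*(r - 1), r*(r - 1)*(r + 4)) = r - 1
(2) = b^2 + 6*b - 7
(3) = 1
(4) = gcd((v - 1/2)*(v + sqrt(2)/2)*(v + 2*sqrt(2)), (v - 1/2)*(v - 8*sqrt(2))) = v - 1/2
(5) = y + 5*sqrt(2)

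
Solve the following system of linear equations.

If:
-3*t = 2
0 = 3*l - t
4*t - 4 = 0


Then:
No Solution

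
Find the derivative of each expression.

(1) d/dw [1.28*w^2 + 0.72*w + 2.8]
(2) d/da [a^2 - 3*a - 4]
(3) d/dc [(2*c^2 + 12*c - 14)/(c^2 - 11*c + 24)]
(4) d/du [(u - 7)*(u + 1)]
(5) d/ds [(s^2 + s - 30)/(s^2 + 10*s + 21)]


(1) = 2.56*w + 0.72
(2) = 2*a - 3
(3) = 2*(-17*c^2 + 62*c + 67)/(c^4 - 22*c^3 + 169*c^2 - 528*c + 576)
(4) = 2*u - 6
(5) = 3*(3*s^2 + 34*s + 107)/(s^4 + 20*s^3 + 142*s^2 + 420*s + 441)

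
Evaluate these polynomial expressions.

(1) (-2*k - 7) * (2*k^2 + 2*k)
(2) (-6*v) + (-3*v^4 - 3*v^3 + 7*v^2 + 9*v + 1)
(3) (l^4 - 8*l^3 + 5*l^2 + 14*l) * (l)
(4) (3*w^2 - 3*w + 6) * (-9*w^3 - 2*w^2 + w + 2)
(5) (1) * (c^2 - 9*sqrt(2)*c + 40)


(1) = -4*k^3 - 18*k^2 - 14*k
(2) = -3*v^4 - 3*v^3 + 7*v^2 + 3*v + 1
(3) = l^5 - 8*l^4 + 5*l^3 + 14*l^2
(4) = -27*w^5 + 21*w^4 - 45*w^3 - 9*w^2 + 12
(5) = c^2 - 9*sqrt(2)*c + 40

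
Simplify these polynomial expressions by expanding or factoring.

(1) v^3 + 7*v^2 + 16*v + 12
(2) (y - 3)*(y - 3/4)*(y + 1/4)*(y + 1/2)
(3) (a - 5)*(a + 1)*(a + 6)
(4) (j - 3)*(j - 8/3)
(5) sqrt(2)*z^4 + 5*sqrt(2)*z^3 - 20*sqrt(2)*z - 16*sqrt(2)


(1) = (v + 2)^2*(v + 3)
(2) = y^4 - 3*y^3 - 7*y^2/16 + 39*y/32 + 9/32
(3) = a^3 + 2*a^2 - 29*a - 30
(4) = j^2 - 17*j/3 + 8
(5) = (z - 2)*(z + 2)*(z + 4)*(sqrt(2)*z + sqrt(2))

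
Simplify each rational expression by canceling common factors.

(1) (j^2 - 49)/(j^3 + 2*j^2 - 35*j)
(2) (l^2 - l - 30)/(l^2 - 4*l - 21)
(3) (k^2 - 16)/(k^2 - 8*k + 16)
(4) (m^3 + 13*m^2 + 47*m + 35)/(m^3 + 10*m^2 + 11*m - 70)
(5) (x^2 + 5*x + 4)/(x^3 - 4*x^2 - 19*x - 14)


(1) = (j - 7)/(j^2 - 5*j)
(2) = (l^2 - l - 30)/(l^2 - 4*l - 21)
(3) = (k + 4)/(k - 4)
(4) = (m + 1)/(m - 2)
(5) = (x + 4)/(x^2 - 5*x - 14)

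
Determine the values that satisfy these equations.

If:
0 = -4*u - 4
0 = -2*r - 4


Then:
r = -2
u = -1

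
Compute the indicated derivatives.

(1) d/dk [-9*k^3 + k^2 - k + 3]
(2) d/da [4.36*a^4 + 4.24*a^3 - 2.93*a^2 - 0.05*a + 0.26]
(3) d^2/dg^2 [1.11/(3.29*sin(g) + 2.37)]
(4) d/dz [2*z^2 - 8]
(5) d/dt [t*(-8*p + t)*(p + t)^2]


(1) = -27*k^2 + 2*k - 1
(2) = 17.44*a^3 + 12.72*a^2 - 5.86*a - 0.05
(3) = (-12.014751*sin(g)^2 + 8.655003*sin(g) + 24.029502)/(3.29*sin(g) + 2.37)^3
(4) = 4*z
(5) = -8*p^3 - 30*p^2*t - 18*p*t^2 + 4*t^3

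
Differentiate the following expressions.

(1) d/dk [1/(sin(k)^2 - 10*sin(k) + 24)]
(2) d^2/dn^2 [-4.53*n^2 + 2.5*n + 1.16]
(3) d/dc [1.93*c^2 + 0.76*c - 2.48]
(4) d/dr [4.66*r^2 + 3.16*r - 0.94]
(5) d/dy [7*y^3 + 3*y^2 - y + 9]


(1) = 2*(5 - sin(k))*cos(k)/(sin(k)^2 - 10*sin(k) + 24)^2
(2) = -9.06000000000000
(3) = 3.86*c + 0.76
(4) = 9.32*r + 3.16
(5) = 21*y^2 + 6*y - 1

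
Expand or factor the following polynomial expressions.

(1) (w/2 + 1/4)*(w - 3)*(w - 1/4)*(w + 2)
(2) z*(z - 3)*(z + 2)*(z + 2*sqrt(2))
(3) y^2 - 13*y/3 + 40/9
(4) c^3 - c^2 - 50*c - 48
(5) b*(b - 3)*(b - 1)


(1) = w^4/2 - 3*w^3/8 - 51*w^2/16 - 11*w/16 + 3/8
(2) = z^4 - z^3 + 2*sqrt(2)*z^3 - 6*z^2 - 2*sqrt(2)*z^2 - 12*sqrt(2)*z
(3) = (y - 8/3)*(y - 5/3)
(4) = (c - 8)*(c + 1)*(c + 6)
(5) = b^3 - 4*b^2 + 3*b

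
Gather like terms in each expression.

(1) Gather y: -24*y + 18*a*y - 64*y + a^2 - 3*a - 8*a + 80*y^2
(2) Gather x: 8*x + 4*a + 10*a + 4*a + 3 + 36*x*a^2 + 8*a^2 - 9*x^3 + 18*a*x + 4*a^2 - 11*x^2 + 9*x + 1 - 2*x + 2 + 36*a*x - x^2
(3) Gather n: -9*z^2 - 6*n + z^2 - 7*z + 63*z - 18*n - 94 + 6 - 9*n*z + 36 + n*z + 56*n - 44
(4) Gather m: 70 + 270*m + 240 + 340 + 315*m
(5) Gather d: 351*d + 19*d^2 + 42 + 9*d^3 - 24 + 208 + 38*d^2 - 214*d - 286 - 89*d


(1) = a^2 - 11*a + 80*y^2 + y*(18*a - 88)
(2) = 12*a^2 + 18*a - 9*x^3 - 12*x^2 + x*(36*a^2 + 54*a + 15) + 6
(3) = n*(32 - 8*z) - 8*z^2 + 56*z - 96
(4) = 585*m + 650
(5) = 9*d^3 + 57*d^2 + 48*d - 60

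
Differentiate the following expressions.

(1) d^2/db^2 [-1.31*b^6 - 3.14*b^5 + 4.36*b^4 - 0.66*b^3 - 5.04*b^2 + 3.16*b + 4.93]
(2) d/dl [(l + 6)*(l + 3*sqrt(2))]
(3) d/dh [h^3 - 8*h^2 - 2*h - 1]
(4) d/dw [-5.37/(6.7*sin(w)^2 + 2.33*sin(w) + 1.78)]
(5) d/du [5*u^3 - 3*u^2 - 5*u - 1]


(1) = -39.3*b^4 - 62.8*b^3 + 52.32*b^2 - 3.96*b - 10.08
(2) = 2*l + 3*sqrt(2) + 6
(3) = 3*h^2 - 16*h - 2
(4) = (71.958*sin(w) + 12.5121)*cos(w)/(6.7*sin(w)^2 + 2.33*sin(w) + 1.78)^2
(5) = 15*u^2 - 6*u - 5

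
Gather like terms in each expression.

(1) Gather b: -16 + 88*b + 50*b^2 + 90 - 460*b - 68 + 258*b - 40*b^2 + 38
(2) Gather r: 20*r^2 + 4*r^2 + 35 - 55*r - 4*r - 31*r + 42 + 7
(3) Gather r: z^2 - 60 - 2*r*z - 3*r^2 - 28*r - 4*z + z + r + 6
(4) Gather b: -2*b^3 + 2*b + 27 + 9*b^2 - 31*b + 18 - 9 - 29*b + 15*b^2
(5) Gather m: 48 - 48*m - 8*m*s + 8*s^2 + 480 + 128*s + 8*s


(1) = 10*b^2 - 114*b + 44
(2) = 24*r^2 - 90*r + 84
(3) = -3*r^2 + r*(-2*z - 27) + z^2 - 3*z - 54
(4) = -2*b^3 + 24*b^2 - 58*b + 36
(5) = m*(-8*s - 48) + 8*s^2 + 136*s + 528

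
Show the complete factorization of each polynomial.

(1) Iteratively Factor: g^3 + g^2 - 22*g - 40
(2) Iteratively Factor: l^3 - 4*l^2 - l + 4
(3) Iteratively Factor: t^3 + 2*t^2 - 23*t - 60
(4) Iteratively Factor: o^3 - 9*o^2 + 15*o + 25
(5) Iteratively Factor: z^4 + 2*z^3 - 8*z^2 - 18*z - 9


(1) = (g + 4)*(g^2 - 3*g - 10) = (g + 2)*(g + 4)*(g - 5)
(2) = (l - 4)*(l^2 - 1) = (l - 4)*(l + 1)*(l - 1)
(3) = (t + 4)*(t^2 - 2*t - 15) = (t + 3)*(t + 4)*(t - 5)
(4) = (o - 5)*(o^2 - 4*o - 5) = (o - 5)*(o + 1)*(o - 5)
(5) = (z + 3)*(z^3 - z^2 - 5*z - 3) = (z + 1)*(z + 3)*(z^2 - 2*z - 3) = (z + 1)^2*(z + 3)*(z - 3)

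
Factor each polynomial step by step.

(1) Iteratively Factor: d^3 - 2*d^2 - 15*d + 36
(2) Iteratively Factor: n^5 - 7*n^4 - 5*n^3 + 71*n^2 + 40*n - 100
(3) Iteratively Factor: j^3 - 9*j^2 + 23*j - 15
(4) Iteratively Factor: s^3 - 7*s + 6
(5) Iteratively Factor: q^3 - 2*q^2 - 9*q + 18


(1) = (d - 3)*(d^2 + d - 12) = (d - 3)^2*(d + 4)
(2) = (n - 1)*(n^4 - 6*n^3 - 11*n^2 + 60*n + 100) = (n - 5)*(n - 1)*(n^3 - n^2 - 16*n - 20) = (n - 5)*(n - 1)*(n + 2)*(n^2 - 3*n - 10) = (n - 5)^2*(n - 1)*(n + 2)*(n + 2)
(3) = (j - 3)*(j^2 - 6*j + 5) = (j - 3)*(j - 1)*(j - 5)
(4) = (s - 1)*(s^2 + s - 6) = (s - 1)*(s + 3)*(s - 2)
(5) = (q + 3)*(q^2 - 5*q + 6) = (q - 2)*(q + 3)*(q - 3)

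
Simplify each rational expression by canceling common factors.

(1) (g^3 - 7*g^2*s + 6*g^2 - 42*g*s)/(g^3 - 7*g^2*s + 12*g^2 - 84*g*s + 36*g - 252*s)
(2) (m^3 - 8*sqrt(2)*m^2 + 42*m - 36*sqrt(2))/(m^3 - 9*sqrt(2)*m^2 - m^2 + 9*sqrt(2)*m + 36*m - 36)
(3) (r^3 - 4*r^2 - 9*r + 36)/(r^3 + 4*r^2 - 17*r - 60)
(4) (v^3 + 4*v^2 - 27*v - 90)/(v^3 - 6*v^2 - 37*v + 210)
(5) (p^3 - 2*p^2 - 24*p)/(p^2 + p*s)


(1) = g/(g + 6)
(2) = (m^2 - 5*sqrt(2)*m + 12)/(m^2 + m*(-6*sqrt(2) - 1) + 6*sqrt(2))
(3) = (r - 3)/(r + 5)
(4) = (v + 3)/(v - 7)
(5) = (p^2 - 2*p - 24)/(p + s)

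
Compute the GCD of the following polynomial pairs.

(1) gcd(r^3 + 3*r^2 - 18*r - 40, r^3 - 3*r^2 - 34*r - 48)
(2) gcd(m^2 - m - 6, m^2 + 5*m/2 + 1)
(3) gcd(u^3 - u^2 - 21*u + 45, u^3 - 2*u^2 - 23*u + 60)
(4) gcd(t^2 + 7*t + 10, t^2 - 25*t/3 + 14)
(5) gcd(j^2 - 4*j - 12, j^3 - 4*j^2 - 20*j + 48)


(1) = gcd((r - 4)*(r + 2)*(r + 5), (r - 8)*(r + 2)*(r + 3)) = r + 2
(2) = gcd((m - 3)*(m + 2), (m + 1/2)*(m + 2)) = m + 2
(3) = u^2 + 2*u - 15
(4) = gcd((t + 2)*(t + 5), (t - 6)*(t - 7/3)) = 1
(5) = j - 6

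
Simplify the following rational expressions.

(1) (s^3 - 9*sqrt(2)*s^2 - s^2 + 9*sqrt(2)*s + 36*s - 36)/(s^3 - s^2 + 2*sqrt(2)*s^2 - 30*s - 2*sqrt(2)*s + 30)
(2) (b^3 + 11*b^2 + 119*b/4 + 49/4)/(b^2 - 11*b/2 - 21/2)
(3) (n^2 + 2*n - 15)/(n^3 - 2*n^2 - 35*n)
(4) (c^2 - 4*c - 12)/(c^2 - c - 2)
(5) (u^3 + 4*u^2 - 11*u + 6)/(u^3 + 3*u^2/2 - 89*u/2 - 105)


(1) = (s - 6*sqrt(2))/(s + 5*sqrt(2))
(2) = (4*b^3 + 44*b^2 + 119*b + 49)/(4*b^2 - 22*b - 42)
(3) = (n - 3)/(n^2 - 7*n)
(4) = (c^2 - 4*c - 12)/(c^2 - c - 2)
(5) = (2*u^2 - 4*u + 2)/(2*u^2 - 9*u - 35)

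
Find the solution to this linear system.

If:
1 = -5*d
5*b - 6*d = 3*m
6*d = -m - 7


Then:
b = -93/25
d = -1/5
m = -29/5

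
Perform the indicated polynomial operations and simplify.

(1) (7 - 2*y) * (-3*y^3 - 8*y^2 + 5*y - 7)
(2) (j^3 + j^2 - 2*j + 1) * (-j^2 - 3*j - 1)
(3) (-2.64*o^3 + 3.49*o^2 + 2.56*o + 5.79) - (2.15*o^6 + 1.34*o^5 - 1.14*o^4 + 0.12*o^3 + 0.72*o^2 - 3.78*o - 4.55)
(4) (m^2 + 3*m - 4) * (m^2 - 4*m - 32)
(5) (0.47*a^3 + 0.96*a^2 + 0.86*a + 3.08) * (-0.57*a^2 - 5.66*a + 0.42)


(1) = 6*y^4 - 5*y^3 - 66*y^2 + 49*y - 49
(2) = -j^5 - 4*j^4 - 2*j^3 + 4*j^2 - j - 1
(3) = -2.15*o^6 - 1.34*o^5 + 1.14*o^4 - 2.76*o^3 + 2.77*o^2 + 6.34*o + 10.34
(4) = m^4 - m^3 - 48*m^2 - 80*m + 128
(5) = -0.2679*a^5 - 3.2074*a^4 - 5.7264*a^3 - 6.22*a^2 - 17.0716*a + 1.2936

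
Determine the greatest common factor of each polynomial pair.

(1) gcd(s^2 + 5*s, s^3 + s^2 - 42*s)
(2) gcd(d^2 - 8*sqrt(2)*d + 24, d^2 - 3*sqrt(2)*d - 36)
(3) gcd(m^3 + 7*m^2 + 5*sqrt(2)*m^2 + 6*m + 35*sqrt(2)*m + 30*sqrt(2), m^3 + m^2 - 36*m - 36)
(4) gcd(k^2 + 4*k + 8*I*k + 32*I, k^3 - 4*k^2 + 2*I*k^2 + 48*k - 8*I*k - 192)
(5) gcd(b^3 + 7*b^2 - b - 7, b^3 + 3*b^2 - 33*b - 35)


(1) = gcd(s*(s + 5), s*(s - 6)*(s + 7)) = s
(2) = d - 6*sqrt(2)
(3) = m^2 + 7*m + 6
(4) = gcd((k + 4)*(k + 8*I), (k - 4)*(k - 6*I)*(k + 8*I)) = k + 8*I
(5) = gcd((b - 1)*(b + 1)*(b + 7), (b - 5)*(b + 1)*(b + 7)) = b^2 + 8*b + 7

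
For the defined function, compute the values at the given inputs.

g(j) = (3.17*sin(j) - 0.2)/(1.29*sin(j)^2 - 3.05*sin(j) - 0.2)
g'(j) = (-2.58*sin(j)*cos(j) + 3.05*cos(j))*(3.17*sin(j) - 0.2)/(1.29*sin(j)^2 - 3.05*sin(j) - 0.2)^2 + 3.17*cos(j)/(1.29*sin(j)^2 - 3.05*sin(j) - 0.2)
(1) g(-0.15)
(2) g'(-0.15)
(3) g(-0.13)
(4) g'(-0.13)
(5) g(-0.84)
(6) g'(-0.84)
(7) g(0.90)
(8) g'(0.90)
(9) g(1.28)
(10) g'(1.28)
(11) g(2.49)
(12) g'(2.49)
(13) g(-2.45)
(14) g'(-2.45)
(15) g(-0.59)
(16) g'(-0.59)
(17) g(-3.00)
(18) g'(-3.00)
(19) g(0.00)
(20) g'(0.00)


(1) = -2.37
(2) = -17.24
(3) = -2.81
(4) = -29.03
(5) = -0.92
(6) = -0.33
(7) = -1.27
(8) = -0.64
(9) = -1.46
(10) = -0.34
(11) = -1.09
(12) = 0.78
(13) = -0.98
(14) = 0.48
(15) = -1.04
(16) = -0.65
(17) = -2.53
(18) = 21.10
(19) = 1.00
(20) = -31.10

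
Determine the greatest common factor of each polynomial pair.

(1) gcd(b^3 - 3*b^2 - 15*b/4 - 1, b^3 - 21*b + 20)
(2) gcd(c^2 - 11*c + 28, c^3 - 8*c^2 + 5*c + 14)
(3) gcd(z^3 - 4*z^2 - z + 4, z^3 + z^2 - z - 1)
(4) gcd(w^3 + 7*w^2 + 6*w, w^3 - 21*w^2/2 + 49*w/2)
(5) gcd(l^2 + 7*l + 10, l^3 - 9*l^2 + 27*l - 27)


(1) = b - 4
(2) = gcd((c - 7)*(c - 4), (c - 7)*(c - 2)*(c + 1)) = c - 7
(3) = gcd((z - 4)*(z - 1)*(z + 1), (z - 1)*(z + 1)^2) = z^2 - 1
(4) = w
(5) = 1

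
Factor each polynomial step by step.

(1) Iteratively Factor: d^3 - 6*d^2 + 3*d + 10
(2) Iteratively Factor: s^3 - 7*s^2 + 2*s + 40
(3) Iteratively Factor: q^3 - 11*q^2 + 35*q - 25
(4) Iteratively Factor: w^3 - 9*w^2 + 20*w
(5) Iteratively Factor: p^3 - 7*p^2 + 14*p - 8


(1) = (d + 1)*(d^2 - 7*d + 10) = (d - 5)*(d + 1)*(d - 2)
(2) = (s - 5)*(s^2 - 2*s - 8) = (s - 5)*(s + 2)*(s - 4)
(3) = (q - 1)*(q^2 - 10*q + 25) = (q - 5)*(q - 1)*(q - 5)
(4) = (w)*(w^2 - 9*w + 20) = w*(w - 4)*(w - 5)
(5) = (p - 1)*(p^2 - 6*p + 8) = (p - 4)*(p - 1)*(p - 2)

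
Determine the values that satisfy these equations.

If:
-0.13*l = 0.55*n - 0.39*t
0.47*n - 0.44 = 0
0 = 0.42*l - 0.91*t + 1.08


Then:
l = 1.04
n = 0.94
t = 1.67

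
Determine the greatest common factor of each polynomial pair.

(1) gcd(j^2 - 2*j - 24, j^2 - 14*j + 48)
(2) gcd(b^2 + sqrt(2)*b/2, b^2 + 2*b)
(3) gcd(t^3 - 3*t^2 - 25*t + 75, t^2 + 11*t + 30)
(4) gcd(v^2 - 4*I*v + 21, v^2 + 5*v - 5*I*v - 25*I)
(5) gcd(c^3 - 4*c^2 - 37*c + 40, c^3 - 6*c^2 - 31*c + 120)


(1) = j - 6
(2) = gcd(b*(b + sqrt(2)/2), b*(b + 2)) = b
(3) = gcd((t - 5)*(t - 3)*(t + 5), (t + 5)*(t + 6)) = t + 5
(4) = gcd((v - 7*I)*(v + 3*I), (v + 5)*(v - 5*I)) = 1
(5) = gcd((c - 8)*(c - 1)*(c + 5), (c - 8)*(c - 3)*(c + 5)) = c^2 - 3*c - 40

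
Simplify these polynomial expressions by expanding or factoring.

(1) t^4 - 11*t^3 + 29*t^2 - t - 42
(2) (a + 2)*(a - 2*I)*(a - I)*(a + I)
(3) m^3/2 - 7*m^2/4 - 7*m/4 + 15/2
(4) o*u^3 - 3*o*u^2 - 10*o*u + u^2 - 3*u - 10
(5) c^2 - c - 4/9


(1) = (t - 7)*(t - 3)*(t - 2)*(t + 1)
(2) = a^4 + 2*a^3 - 2*I*a^3 + a^2 - 4*I*a^2 + 2*a - 2*I*a - 4*I
(3) = (m/2 + 1)*(m - 3)*(m - 5/2)
(4) = (u - 5)*(u + 2)*(o*u + 1)
(5) = (c - 4/3)*(c + 1/3)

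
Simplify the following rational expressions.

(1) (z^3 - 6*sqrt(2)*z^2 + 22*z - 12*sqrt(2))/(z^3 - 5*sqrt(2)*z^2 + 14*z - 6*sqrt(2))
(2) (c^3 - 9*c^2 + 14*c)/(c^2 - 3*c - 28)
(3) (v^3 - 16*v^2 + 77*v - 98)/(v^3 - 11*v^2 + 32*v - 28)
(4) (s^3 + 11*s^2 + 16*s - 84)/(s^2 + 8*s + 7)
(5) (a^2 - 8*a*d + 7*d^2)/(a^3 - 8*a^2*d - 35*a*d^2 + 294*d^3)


(1) = (z - 2*sqrt(2))/(z - sqrt(2))
(2) = (c^2 - 2*c)/(c + 4)
(3) = (v - 7)/(v - 2)
(4) = (s^2 + 4*s - 12)/(s + 1)
(5) = (a - d)/(a^2 - a*d - 42*d^2)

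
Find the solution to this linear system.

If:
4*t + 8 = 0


Then:
t = -2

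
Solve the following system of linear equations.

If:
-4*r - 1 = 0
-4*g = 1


Then:
g = -1/4
r = -1/4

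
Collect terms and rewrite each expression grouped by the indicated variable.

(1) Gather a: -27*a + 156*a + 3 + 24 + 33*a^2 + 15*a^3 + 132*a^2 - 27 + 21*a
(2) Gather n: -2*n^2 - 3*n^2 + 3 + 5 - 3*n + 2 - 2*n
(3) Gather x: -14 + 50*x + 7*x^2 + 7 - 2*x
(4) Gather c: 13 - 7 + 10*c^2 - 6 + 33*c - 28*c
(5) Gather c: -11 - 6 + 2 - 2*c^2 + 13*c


(1) = 15*a^3 + 165*a^2 + 150*a
(2) = -5*n^2 - 5*n + 10
(3) = 7*x^2 + 48*x - 7
(4) = 10*c^2 + 5*c
(5) = -2*c^2 + 13*c - 15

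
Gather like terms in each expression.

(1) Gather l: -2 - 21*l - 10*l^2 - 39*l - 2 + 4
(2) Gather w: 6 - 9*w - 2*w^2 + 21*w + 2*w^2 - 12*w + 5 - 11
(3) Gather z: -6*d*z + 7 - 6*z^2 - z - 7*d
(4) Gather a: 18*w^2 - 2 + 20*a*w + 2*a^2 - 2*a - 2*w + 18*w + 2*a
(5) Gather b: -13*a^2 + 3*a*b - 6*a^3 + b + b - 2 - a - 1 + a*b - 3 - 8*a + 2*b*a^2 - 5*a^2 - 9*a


(1) = -10*l^2 - 60*l
(2) = 0
(3) = -7*d - 6*z^2 + z*(-6*d - 1) + 7
(4) = 2*a^2 + 20*a*w + 18*w^2 + 16*w - 2
(5) = -6*a^3 - 18*a^2 - 18*a + b*(2*a^2 + 4*a + 2) - 6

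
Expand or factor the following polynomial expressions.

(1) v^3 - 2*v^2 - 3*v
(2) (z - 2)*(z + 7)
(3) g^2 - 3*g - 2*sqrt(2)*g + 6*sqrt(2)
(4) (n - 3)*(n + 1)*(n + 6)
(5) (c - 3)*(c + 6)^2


(1) = v*(v - 3)*(v + 1)
(2) = z^2 + 5*z - 14
(3) = (g - 3)*(g - 2*sqrt(2))
(4) = n^3 + 4*n^2 - 15*n - 18
(5) = c^3 + 9*c^2 - 108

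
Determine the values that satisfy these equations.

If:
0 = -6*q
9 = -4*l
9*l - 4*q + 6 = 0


Then:
No Solution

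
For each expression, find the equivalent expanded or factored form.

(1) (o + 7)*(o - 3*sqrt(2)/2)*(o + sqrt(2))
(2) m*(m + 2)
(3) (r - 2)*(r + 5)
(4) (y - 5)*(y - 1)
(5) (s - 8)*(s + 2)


(1) = o^3 - sqrt(2)*o^2/2 + 7*o^2 - 7*sqrt(2)*o/2 - 3*o - 21
(2) = m^2 + 2*m
(3) = r^2 + 3*r - 10
(4) = y^2 - 6*y + 5
(5) = s^2 - 6*s - 16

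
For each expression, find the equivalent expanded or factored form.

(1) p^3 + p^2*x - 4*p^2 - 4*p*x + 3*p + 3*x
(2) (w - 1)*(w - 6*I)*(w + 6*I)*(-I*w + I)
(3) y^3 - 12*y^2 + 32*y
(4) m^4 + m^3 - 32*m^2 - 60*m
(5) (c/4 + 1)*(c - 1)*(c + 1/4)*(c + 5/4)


(1) = (p - 3)*(p - 1)*(p + x)
(2) = -I*w^4 + 2*I*w^3 - 37*I*w^2 + 72*I*w - 36*I
(3) = y*(y - 8)*(y - 4)
(4) = m*(m - 6)*(m + 2)*(m + 5)
(5) = c^4/4 + 9*c^3/8 + 13*c^2/64 - 81*c/64 - 5/16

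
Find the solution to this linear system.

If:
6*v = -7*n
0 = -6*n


Then:
n = 0
v = 0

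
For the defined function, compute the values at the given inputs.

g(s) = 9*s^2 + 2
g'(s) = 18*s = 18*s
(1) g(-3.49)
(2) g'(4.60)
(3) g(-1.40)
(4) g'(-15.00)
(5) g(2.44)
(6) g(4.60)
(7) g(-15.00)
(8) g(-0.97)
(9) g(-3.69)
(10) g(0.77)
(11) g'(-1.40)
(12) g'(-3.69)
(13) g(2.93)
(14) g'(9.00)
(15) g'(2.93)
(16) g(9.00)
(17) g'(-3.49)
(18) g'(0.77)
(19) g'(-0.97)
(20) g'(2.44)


(1) = 111.62
(2) = 82.80
(3) = 19.64
(4) = -270.00
(5) = 55.58
(6) = 192.44
(7) = 2027.00
(8) = 10.47
(9) = 124.54
(10) = 7.34
(11) = -25.20
(12) = -66.42
(13) = 79.26
(14) = 162.00
(15) = 52.74
(16) = 731.00
(17) = -62.82
(18) = 13.86
(19) = -17.46
(20) = 43.92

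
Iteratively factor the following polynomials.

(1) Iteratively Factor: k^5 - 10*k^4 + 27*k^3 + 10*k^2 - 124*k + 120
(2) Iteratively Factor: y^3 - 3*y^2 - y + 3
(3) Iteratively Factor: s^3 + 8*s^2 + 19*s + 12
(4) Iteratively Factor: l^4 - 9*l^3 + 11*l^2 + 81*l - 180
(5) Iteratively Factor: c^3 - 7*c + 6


(1) = (k - 2)*(k^4 - 8*k^3 + 11*k^2 + 32*k - 60) = (k - 2)^2*(k^3 - 6*k^2 - k + 30) = (k - 2)^2*(k + 2)*(k^2 - 8*k + 15) = (k - 5)*(k - 2)^2*(k + 2)*(k - 3)
(2) = (y - 1)*(y^2 - 2*y - 3) = (y - 3)*(y - 1)*(y + 1)
(3) = (s + 4)*(s^2 + 4*s + 3) = (s + 1)*(s + 4)*(s + 3)
(4) = (l - 4)*(l^3 - 5*l^2 - 9*l + 45) = (l - 4)*(l + 3)*(l^2 - 8*l + 15) = (l - 4)*(l - 3)*(l + 3)*(l - 5)
(5) = (c + 3)*(c^2 - 3*c + 2) = (c - 2)*(c + 3)*(c - 1)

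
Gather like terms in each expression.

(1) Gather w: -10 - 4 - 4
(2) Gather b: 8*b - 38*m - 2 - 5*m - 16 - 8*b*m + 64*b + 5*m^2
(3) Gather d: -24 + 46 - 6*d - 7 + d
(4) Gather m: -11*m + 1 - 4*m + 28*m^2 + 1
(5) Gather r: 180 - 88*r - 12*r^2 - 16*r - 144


(1) = -18
(2) = b*(72 - 8*m) + 5*m^2 - 43*m - 18
(3) = 15 - 5*d
(4) = 28*m^2 - 15*m + 2
(5) = -12*r^2 - 104*r + 36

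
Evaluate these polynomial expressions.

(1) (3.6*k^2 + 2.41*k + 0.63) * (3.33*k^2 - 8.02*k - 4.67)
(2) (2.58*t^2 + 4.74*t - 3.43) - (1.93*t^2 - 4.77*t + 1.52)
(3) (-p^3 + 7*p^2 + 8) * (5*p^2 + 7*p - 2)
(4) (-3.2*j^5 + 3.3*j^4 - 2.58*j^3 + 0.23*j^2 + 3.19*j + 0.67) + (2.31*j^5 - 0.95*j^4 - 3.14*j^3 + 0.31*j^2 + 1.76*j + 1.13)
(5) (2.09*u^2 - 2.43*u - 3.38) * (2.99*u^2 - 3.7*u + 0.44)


(1) = 11.988*k^4 - 20.8467*k^3 - 34.0423*k^2 - 16.3073*k - 2.9421
(2) = 0.65*t^2 + 9.51*t - 4.95
(3) = -5*p^5 + 28*p^4 + 51*p^3 + 26*p^2 + 56*p - 16
(4) = -0.89*j^5 + 2.35*j^4 - 5.72*j^3 + 0.54*j^2 + 4.95*j + 1.8
(5) = 6.2491*u^4 - 14.9987*u^3 - 0.1956*u^2 + 11.4368*u - 1.4872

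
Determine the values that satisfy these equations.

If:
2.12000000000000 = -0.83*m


Then:
m = -2.55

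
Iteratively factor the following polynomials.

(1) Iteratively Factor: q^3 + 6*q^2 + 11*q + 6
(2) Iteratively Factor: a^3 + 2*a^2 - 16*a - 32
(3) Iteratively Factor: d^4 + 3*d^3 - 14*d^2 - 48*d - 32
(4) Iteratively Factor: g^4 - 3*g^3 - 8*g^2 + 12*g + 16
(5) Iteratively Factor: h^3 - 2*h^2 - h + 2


(1) = (q + 3)*(q^2 + 3*q + 2) = (q + 1)*(q + 3)*(q + 2)
(2) = (a - 4)*(a^2 + 6*a + 8) = (a - 4)*(a + 2)*(a + 4)
(3) = (d + 1)*(d^3 + 2*d^2 - 16*d - 32) = (d + 1)*(d + 4)*(d^2 - 2*d - 8) = (d - 4)*(d + 1)*(d + 4)*(d + 2)
(4) = (g - 4)*(g^3 + g^2 - 4*g - 4) = (g - 4)*(g + 2)*(g^2 - g - 2) = (g - 4)*(g - 2)*(g + 2)*(g + 1)
(5) = (h + 1)*(h^2 - 3*h + 2) = (h - 1)*(h + 1)*(h - 2)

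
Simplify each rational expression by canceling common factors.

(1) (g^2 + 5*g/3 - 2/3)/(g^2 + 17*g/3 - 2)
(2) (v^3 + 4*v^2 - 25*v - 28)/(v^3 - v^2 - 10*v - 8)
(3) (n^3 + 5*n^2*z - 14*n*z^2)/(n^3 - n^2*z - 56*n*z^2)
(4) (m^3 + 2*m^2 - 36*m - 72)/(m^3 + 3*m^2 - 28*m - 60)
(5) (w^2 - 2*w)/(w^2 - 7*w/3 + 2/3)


(1) = (g + 2)/(g + 6)
(2) = (v + 7)/(v + 2)
(3) = (-n + 2*z)/(-n + 8*z)
(4) = (m - 6)/(m - 5)
(5) = 3*w/(3*w - 1)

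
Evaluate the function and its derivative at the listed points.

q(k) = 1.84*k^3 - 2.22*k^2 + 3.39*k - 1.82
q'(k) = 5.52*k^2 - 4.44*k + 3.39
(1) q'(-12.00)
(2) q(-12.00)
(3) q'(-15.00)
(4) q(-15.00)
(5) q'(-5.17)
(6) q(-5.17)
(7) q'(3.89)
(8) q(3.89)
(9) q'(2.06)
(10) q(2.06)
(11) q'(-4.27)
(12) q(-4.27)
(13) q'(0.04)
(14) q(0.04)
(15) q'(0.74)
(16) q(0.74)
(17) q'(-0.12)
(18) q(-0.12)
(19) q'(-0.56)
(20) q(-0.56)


(1) = 851.55
(2) = -3541.70
(3) = 1311.99
(4) = -6762.17
(5) = 173.89
(6) = -332.95
(7) = 69.65
(8) = 86.08
(9) = 17.67
(10) = 11.83
(11) = 122.99
(12) = -200.02
(13) = 3.22
(14) = -1.69
(15) = 3.13
(16) = 0.22
(17) = 4.00
(18) = -2.26
(19) = 7.61
(20) = -4.74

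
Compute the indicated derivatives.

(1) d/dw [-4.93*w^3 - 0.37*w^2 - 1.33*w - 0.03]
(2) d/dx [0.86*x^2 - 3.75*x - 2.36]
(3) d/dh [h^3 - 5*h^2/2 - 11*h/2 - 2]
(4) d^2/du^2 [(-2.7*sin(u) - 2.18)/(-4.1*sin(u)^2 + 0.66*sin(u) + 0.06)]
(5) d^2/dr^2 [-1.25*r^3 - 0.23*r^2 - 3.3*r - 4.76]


(1) = -14.79*w^2 - 0.74*w - 1.33
(2) = 1.72*x - 3.75
(3) = 3*h^2 - 5*h - 11/2
(4) = (-45.387*sin(u)^5 - 153.8894*sin(u)^4 + 104.48604*sin(u)^3 + 216.886992*sin(u)^2 - 31.332672*sin(u) + 2.757936)/(68.921*sin(u)^6 - 33.2838*sin(u)^5 + 2.33208*sin(u)^4 + 0.686664*sin(u)^3 - 0.034128*sin(u)^2 - 0.007128*sin(u) - 0.000216)
(5) = -7.5*r - 0.46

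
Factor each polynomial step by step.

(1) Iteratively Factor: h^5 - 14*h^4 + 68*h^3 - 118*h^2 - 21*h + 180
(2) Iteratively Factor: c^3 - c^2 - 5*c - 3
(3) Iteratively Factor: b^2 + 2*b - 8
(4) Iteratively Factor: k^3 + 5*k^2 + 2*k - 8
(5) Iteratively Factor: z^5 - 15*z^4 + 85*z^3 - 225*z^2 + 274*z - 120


(1) = (h - 5)*(h^4 - 9*h^3 + 23*h^2 - 3*h - 36) = (h - 5)*(h - 4)*(h^3 - 5*h^2 + 3*h + 9) = (h - 5)*(h - 4)*(h - 3)*(h^2 - 2*h - 3) = (h - 5)*(h - 4)*(h - 3)^2*(h + 1)
(2) = (c + 1)*(c^2 - 2*c - 3) = (c + 1)^2*(c - 3)
(3) = (b + 4)*(b - 2)
(4) = (k + 4)*(k^2 + k - 2) = (k + 2)*(k + 4)*(k - 1)
(5) = (z - 3)*(z^4 - 12*z^3 + 49*z^2 - 78*z + 40) = (z - 4)*(z - 3)*(z^3 - 8*z^2 + 17*z - 10) = (z - 4)*(z - 3)*(z - 1)*(z^2 - 7*z + 10) = (z - 4)*(z - 3)*(z - 2)*(z - 1)*(z - 5)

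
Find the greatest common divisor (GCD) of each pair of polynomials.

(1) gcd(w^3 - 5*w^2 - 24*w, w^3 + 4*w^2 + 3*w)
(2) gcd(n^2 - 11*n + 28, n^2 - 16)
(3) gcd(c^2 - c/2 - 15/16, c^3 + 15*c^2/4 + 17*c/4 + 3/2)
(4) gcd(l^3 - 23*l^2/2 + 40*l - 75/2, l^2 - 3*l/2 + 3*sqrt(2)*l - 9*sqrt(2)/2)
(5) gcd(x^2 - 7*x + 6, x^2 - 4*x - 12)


(1) = w^2 + 3*w
(2) = n - 4
(3) = c + 3/4
(4) = l - 3/2
(5) = x - 6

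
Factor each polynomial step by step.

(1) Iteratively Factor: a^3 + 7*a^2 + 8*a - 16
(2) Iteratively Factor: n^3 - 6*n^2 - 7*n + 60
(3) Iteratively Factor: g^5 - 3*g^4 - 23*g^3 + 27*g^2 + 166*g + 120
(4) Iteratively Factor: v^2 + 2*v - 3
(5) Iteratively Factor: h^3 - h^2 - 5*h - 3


(1) = (a - 1)*(a^2 + 8*a + 16) = (a - 1)*(a + 4)*(a + 4)
(2) = (n - 4)*(n^2 - 2*n - 15) = (n - 5)*(n - 4)*(n + 3)
(3) = (g + 2)*(g^4 - 5*g^3 - 13*g^2 + 53*g + 60) = (g + 2)*(g + 3)*(g^3 - 8*g^2 + 11*g + 20) = (g + 1)*(g + 2)*(g + 3)*(g^2 - 9*g + 20) = (g - 5)*(g + 1)*(g + 2)*(g + 3)*(g - 4)
(4) = (v + 3)*(v - 1)
(5) = (h + 1)*(h^2 - 2*h - 3) = (h + 1)^2*(h - 3)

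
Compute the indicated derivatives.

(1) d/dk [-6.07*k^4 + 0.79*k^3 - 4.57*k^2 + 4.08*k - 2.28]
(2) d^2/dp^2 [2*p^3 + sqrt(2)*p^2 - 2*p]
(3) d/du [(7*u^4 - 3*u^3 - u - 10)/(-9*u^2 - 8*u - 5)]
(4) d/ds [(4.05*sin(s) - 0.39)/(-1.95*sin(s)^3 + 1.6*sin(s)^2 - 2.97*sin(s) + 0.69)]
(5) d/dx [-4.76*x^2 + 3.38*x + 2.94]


(1) = -24.28*k^3 + 2.37*k^2 - 9.14*k + 4.08
(2) = 12*p + 2*sqrt(2)
(3) = (-126*u^5 - 141*u^4 - 92*u^3 + 36*u^2 - 180*u - 75)/(81*u^4 + 144*u^3 + 154*u^2 + 80*u + 25)
(4) = (15.795*sin(s)^3 - 8.7615*sin(s)^2 + 1.248*sin(s) + 1.6362)*cos(s)/(3.8025*sin(s)^6 - 6.24*sin(s)^5 + 14.143*sin(s)^4 - 12.195*sin(s)^3 + 11.0289*sin(s)^2 - 4.0986*sin(s) + 0.4761)
(5) = 3.38 - 9.52*x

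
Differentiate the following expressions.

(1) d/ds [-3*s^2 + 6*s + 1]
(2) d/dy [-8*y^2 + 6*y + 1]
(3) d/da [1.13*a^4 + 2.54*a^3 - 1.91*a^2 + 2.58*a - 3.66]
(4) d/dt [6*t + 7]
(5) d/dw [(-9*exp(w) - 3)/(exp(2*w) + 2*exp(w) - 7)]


(1) = 6 - 6*s
(2) = 6 - 16*y
(3) = 4.52*a^3 + 7.62*a^2 - 3.82*a + 2.58
(4) = 6
(5) = (9*exp(2*w) + 6*exp(w) + 69)*exp(w)/(exp(4*w) + 4*exp(3*w) - 10*exp(2*w) - 28*exp(w) + 49)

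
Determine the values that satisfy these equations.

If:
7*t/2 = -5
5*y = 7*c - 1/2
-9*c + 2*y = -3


Then:
c = 14/31
t = -10/7
y = 33/62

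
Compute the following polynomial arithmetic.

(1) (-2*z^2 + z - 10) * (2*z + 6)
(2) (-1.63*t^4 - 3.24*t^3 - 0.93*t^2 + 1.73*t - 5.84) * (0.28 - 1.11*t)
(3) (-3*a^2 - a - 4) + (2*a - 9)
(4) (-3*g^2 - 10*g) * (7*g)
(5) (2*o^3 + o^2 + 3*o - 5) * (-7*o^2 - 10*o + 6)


(1) = -4*z^3 - 10*z^2 - 14*z - 60
(2) = 1.8093*t^5 + 3.14*t^4 + 0.1251*t^3 - 2.1807*t^2 + 6.9668*t - 1.6352
(3) = -3*a^2 + a - 13
(4) = -21*g^3 - 70*g^2
(5) = -14*o^5 - 27*o^4 - 19*o^3 + 11*o^2 + 68*o - 30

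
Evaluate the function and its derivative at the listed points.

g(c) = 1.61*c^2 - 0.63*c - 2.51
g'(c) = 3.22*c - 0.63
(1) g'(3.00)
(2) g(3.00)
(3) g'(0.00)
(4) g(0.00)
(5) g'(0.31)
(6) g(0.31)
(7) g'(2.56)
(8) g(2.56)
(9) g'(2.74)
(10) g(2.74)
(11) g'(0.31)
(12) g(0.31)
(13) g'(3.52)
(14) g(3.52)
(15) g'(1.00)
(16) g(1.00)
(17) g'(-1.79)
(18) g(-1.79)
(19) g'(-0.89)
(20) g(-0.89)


(1) = 9.03
(2) = 10.09
(3) = -0.63
(4) = -2.51
(5) = 0.37
(6) = -2.55
(7) = 7.61
(8) = 6.43
(9) = 8.19
(10) = 7.85
(11) = 0.37
(12) = -2.55
(13) = 10.70
(14) = 15.22
(15) = 2.59
(16) = -1.53
(17) = -6.39
(18) = 3.78
(19) = -3.50
(20) = -0.67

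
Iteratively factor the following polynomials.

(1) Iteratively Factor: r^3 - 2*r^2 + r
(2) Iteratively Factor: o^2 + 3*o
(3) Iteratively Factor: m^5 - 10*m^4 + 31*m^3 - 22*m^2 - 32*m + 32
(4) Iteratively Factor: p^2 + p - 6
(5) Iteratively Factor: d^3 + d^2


(1) = (r - 1)*(r^2 - r) = r*(r - 1)*(r - 1)
(2) = (o + 3)*(o)
(3) = (m - 4)*(m^4 - 6*m^3 + 7*m^2 + 6*m - 8) = (m - 4)^2*(m^3 - 2*m^2 - m + 2) = (m - 4)^2*(m + 1)*(m^2 - 3*m + 2) = (m - 4)^2*(m - 2)*(m + 1)*(m - 1)
(4) = (p - 2)*(p + 3)
(5) = (d + 1)*(d^2) = d*(d + 1)*(d)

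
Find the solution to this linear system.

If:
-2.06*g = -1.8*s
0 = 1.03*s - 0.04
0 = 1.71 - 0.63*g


Then:
No Solution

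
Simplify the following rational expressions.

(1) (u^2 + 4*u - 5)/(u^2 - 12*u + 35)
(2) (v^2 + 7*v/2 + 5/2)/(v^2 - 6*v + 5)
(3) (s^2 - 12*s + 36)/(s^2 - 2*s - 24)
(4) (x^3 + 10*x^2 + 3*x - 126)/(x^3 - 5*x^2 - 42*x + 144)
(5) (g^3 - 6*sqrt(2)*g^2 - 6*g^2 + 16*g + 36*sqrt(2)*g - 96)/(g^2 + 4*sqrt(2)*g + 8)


(1) = (u^2 + 4*u - 5)/(u^2 - 12*u + 35)
(2) = (2*v^2 + 7*v + 5)/(2*v^2 - 12*v + 10)
(3) = (s - 6)/(s + 4)
(4) = (x + 7)/(x - 8)
(5) = (g^3 + g^2*(-6*sqrt(2) - 6) + g*(16 + 36*sqrt(2)) - 96)/(g^2 + 4*sqrt(2)*g + 8)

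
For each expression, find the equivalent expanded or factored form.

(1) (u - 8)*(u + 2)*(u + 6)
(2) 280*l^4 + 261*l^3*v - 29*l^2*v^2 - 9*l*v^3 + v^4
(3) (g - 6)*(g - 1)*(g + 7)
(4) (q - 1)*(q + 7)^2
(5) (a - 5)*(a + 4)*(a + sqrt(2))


(1) = u^3 - 52*u - 96
(2) = (-8*l + v)*(-7*l + v)*(l + v)*(5*l + v)
(3) = g^3 - 43*g + 42
(4) = q^3 + 13*q^2 + 35*q - 49
(5) = a^3 - a^2 + sqrt(2)*a^2 - 20*a - sqrt(2)*a - 20*sqrt(2)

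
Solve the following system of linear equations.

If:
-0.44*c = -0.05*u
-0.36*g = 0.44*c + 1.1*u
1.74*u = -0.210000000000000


Then:
c = -0.01
g = 0.39
u = -0.12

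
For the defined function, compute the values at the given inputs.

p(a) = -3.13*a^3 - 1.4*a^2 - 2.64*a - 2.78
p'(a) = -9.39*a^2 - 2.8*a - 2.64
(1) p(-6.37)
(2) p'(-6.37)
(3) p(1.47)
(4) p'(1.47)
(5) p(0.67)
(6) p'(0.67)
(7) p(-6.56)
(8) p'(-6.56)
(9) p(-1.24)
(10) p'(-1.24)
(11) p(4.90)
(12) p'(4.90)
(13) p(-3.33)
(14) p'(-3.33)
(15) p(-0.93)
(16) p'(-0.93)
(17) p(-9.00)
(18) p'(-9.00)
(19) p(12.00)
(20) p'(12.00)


(1) = 766.26
(2) = -365.82
(3) = -19.63
(4) = -27.05
(5) = -6.12
(6) = -8.73
(7) = 837.89
(8) = -388.36
(9) = 4.31
(10) = -13.61
(11) = -417.57
(12) = -241.81
(13) = 106.07
(14) = -97.44
(15) = 0.98
(16) = -8.16
(17) = 2189.35
(18) = -738.03
(19) = -5644.70
(20) = -1388.40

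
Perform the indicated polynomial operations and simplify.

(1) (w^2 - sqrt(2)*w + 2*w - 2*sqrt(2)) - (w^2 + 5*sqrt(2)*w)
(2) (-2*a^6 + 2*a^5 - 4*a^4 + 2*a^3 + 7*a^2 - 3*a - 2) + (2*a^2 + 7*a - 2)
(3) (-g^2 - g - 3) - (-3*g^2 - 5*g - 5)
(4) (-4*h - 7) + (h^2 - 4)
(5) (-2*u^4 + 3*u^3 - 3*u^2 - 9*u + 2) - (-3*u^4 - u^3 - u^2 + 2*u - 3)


(1) = -6*sqrt(2)*w + 2*w - 2*sqrt(2)
(2) = -2*a^6 + 2*a^5 - 4*a^4 + 2*a^3 + 9*a^2 + 4*a - 4
(3) = 2*g^2 + 4*g + 2
(4) = h^2 - 4*h - 11
(5) = u^4 + 4*u^3 - 2*u^2 - 11*u + 5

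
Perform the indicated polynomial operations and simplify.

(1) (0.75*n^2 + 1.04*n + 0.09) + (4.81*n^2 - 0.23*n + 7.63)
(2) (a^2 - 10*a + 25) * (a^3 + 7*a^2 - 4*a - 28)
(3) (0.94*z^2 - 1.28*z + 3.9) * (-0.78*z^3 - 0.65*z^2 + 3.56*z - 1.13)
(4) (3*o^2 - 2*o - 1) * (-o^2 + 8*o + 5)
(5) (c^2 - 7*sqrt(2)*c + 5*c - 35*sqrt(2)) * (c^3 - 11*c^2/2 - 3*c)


(1) = 5.56*n^2 + 0.81*n + 7.72
(2) = a^5 - 3*a^4 - 49*a^3 + 187*a^2 + 180*a - 700
(3) = -0.7332*z^5 + 0.3874*z^4 + 1.1364*z^3 - 8.154*z^2 + 15.3304*z - 4.407
(4) = -3*o^4 + 26*o^3 - 18*o - 5
(5) = c^5 - 7*sqrt(2)*c^4 - c^4/2 - 61*c^3/2 + 7*sqrt(2)*c^3/2 - 15*c^2 + 427*sqrt(2)*c^2/2 + 105*sqrt(2)*c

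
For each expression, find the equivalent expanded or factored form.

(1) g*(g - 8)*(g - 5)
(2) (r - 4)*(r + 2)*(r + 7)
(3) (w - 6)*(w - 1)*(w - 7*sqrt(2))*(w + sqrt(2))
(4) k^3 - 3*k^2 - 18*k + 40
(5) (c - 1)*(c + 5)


(1) = g^3 - 13*g^2 + 40*g
(2) = r^3 + 5*r^2 - 22*r - 56
(3) = w^4 - 6*sqrt(2)*w^3 - 7*w^3 - 8*w^2 + 42*sqrt(2)*w^2 - 36*sqrt(2)*w + 98*w - 84
(4) = (k - 5)*(k - 2)*(k + 4)
(5) = c^2 + 4*c - 5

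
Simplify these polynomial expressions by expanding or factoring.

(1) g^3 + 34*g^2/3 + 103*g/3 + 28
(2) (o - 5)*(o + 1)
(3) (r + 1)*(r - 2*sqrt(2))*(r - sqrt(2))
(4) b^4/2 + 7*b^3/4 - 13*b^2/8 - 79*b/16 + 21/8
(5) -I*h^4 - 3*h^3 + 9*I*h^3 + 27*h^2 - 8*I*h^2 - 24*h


(1) = (g + 4/3)*(g + 3)*(g + 7)
(2) = o^2 - 4*o - 5
(3) = r^3 - 3*sqrt(2)*r^2 + r^2 - 3*sqrt(2)*r + 4*r + 4
(4) = (b/2 + 1)*(b - 3/2)*(b - 1/2)*(b + 7/2)
(5) = h*(h - 8)*(h - 3*I)*(-I*h + I)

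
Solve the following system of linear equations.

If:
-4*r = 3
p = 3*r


Then:
p = -9/4
r = -3/4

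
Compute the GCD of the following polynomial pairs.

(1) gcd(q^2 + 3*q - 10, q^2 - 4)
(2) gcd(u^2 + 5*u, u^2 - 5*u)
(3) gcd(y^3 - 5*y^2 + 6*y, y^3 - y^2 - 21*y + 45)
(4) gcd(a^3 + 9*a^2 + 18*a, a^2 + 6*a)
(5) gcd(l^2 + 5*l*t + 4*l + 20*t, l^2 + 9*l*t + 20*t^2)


(1) = q - 2
(2) = u
(3) = gcd(y*(y - 3)*(y - 2), (y - 3)^2*(y + 5)) = y - 3
(4) = a^2 + 6*a
(5) = gcd((l + 4)*(l + 5*t), (l + 4*t)*(l + 5*t)) = l + 5*t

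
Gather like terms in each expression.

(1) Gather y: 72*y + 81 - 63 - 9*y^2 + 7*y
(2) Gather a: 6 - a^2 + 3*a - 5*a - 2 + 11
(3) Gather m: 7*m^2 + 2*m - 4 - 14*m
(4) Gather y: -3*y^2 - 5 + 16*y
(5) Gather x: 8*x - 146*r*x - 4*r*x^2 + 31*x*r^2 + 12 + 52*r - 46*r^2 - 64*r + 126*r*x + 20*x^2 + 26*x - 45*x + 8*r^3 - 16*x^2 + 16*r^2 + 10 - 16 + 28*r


(1) = -9*y^2 + 79*y + 18
(2) = -a^2 - 2*a + 15
(3) = 7*m^2 - 12*m - 4
(4) = -3*y^2 + 16*y - 5
(5) = 8*r^3 - 30*r^2 + 16*r + x^2*(4 - 4*r) + x*(31*r^2 - 20*r - 11) + 6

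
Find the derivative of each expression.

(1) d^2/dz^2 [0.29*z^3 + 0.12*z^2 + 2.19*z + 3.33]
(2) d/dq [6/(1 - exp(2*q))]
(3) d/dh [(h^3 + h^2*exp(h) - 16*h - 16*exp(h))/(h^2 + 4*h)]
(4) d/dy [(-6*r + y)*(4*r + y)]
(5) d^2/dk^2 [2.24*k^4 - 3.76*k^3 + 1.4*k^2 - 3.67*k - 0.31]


(1) = 1.74*z + 0.24
(2) = 3/sinh(q)^2
(3) = exp(h) + 1 - 4*exp(h)/h + 4*exp(h)/h^2
(4) = -2*r + 2*y
(5) = 26.88*k^2 - 22.56*k + 2.8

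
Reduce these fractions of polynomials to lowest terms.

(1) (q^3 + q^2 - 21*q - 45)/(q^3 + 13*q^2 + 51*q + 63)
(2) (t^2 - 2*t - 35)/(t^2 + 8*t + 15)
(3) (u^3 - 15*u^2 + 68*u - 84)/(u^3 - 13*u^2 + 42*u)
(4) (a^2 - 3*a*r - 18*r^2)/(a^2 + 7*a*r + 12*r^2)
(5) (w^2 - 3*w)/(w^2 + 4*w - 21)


(1) = (q - 5)/(q + 7)
(2) = (t - 7)/(t + 3)
(3) = (u - 2)/u
(4) = (a - 6*r)/(a + 4*r)
(5) = w/(w + 7)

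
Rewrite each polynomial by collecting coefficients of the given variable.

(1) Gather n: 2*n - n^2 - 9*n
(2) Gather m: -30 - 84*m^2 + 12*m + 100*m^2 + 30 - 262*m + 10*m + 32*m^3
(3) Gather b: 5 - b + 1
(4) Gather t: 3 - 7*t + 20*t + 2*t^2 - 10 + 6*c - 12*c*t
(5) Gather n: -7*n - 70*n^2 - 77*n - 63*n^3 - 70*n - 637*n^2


(1) = -n^2 - 7*n
(2) = 32*m^3 + 16*m^2 - 240*m
(3) = 6 - b
(4) = 6*c + 2*t^2 + t*(13 - 12*c) - 7
(5) = -63*n^3 - 707*n^2 - 154*n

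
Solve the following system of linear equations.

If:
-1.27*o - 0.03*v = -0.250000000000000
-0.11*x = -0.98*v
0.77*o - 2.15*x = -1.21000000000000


Then:
o = 0.20
v = 0.07
x = 0.63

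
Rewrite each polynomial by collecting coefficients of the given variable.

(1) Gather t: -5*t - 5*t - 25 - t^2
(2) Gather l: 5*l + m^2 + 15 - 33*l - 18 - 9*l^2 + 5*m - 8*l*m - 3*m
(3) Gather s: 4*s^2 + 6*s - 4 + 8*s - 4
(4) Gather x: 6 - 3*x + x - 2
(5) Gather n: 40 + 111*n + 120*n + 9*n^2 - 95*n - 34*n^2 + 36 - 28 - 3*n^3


(1) = -t^2 - 10*t - 25
(2) = -9*l^2 + l*(-8*m - 28) + m^2 + 2*m - 3
(3) = 4*s^2 + 14*s - 8
(4) = 4 - 2*x
(5) = -3*n^3 - 25*n^2 + 136*n + 48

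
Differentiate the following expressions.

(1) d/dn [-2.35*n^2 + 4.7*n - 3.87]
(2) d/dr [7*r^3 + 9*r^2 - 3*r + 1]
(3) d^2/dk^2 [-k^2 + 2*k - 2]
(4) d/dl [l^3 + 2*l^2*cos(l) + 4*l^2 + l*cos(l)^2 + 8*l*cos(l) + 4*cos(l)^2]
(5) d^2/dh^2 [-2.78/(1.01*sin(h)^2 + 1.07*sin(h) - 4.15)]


(1) = 4.7 - 4.7*n
(2) = 21*r^2 + 18*r - 3
(3) = -2
(4) = -2*l^2*sin(l) + 3*l^2 - 8*l*sin(l) - l*sin(2*l) + 4*l*cos(l) + 8*l - 4*sin(2*l) + cos(l)^2 + 8*cos(l)
(5) = (11.343512*sin(h)^4 + 9.013038*sin(h)^3 + 32.777034*sin(h)^2 - 5.681486*sin(h) - 29.670384)/(1.01*sin(h)^2 + 1.07*sin(h) - 4.15)^3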